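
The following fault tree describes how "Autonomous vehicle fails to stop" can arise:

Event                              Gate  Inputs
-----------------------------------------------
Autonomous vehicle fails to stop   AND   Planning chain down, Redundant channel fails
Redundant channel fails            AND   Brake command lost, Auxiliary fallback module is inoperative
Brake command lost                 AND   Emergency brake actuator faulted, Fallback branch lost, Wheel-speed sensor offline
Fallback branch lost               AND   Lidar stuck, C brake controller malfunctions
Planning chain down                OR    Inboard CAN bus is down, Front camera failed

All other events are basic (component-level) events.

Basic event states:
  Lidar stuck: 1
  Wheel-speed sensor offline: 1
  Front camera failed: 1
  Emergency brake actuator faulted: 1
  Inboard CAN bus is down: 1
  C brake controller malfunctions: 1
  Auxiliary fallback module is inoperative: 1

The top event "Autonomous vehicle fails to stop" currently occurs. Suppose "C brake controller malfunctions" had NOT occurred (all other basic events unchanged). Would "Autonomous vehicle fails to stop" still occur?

No

Counterfactual: set "C brake controller malfunctions" to not occurred.
Planning chain down [OR]: Inboard CAN bus is down=occurs, Front camera failed=occurs → at least one input occurs → occurs.
Fallback branch lost [AND]: Lidar stuck=occurs, C brake controller malfunctions=not → not all inputs occur → does not occur.
Brake command lost [AND]: Emergency brake actuator faulted=occurs, Fallback branch lost=not, Wheel-speed sensor offline=occurs → not all inputs occur → does not occur.
Redundant channel fails [AND]: Brake command lost=not, Auxiliary fallback module is inoperative=occurs → not all inputs occur → does not occur.
Autonomous vehicle fails to stop [AND]: Planning chain down=occurs, Redundant channel fails=not → not all inputs occur → does not occur.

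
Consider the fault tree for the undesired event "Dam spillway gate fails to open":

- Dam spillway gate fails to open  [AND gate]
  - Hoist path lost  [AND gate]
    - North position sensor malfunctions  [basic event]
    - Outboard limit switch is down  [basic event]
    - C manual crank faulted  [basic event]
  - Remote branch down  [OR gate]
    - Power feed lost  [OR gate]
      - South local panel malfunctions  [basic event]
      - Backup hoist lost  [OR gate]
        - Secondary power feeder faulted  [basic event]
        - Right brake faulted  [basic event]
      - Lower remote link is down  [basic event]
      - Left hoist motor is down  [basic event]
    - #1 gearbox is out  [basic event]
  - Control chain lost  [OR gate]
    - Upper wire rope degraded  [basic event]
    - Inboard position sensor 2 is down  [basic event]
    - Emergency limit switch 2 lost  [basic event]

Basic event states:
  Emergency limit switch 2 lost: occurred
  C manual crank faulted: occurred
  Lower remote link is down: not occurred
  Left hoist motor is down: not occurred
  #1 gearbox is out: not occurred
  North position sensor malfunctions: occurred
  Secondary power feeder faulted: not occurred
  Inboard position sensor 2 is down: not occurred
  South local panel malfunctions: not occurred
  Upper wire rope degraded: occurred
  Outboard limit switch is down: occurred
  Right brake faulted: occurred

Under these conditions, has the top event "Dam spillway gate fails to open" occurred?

Yes

Hoist path lost [AND]: North position sensor malfunctions=occurs, Outboard limit switch is down=occurs, C manual crank faulted=occurs → all inputs occur → occurs.
Backup hoist lost [OR]: Secondary power feeder faulted=not, Right brake faulted=occurs → at least one input occurs → occurs.
Power feed lost [OR]: South local panel malfunctions=not, Backup hoist lost=occurs, Lower remote link is down=not, Left hoist motor is down=not → at least one input occurs → occurs.
Remote branch down [OR]: Power feed lost=occurs, #1 gearbox is out=not → at least one input occurs → occurs.
Control chain lost [OR]: Upper wire rope degraded=occurs, Inboard position sensor 2 is down=not, Emergency limit switch 2 lost=occurs → at least one input occurs → occurs.
Dam spillway gate fails to open [AND]: Hoist path lost=occurs, Remote branch down=occurs, Control chain lost=occurs → all inputs occur → occurs.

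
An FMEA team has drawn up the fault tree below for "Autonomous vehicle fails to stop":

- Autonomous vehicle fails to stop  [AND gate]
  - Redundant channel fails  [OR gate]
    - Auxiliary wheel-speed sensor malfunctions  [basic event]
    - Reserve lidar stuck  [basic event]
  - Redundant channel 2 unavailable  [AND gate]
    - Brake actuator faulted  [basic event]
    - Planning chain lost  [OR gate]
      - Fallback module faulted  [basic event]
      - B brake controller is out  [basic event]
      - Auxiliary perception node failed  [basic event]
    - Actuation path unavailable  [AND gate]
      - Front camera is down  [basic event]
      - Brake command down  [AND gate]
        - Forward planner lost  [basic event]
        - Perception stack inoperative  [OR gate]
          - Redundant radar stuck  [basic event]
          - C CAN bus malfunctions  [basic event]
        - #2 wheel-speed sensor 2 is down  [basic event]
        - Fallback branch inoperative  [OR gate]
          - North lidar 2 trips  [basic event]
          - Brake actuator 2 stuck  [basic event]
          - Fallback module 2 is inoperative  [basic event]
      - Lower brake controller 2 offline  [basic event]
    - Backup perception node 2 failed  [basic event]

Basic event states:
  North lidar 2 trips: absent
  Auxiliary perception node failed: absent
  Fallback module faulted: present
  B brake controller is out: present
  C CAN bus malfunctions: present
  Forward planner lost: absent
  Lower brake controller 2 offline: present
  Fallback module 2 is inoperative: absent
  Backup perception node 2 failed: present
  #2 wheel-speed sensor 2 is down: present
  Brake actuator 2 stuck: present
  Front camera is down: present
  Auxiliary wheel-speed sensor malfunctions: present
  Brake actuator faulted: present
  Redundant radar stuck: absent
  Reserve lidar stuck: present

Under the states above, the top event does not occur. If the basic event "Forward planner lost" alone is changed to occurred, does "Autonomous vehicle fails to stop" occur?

Yes

Counterfactual: set "Forward planner lost" to occurred.
Redundant channel fails [OR]: Auxiliary wheel-speed sensor malfunctions=occurs, Reserve lidar stuck=occurs → at least one input occurs → occurs.
Planning chain lost [OR]: Fallback module faulted=occurs, B brake controller is out=occurs, Auxiliary perception node failed=not → at least one input occurs → occurs.
Perception stack inoperative [OR]: Redundant radar stuck=not, C CAN bus malfunctions=occurs → at least one input occurs → occurs.
Fallback branch inoperative [OR]: North lidar 2 trips=not, Brake actuator 2 stuck=occurs, Fallback module 2 is inoperative=not → at least one input occurs → occurs.
Brake command down [AND]: Forward planner lost=occurs, Perception stack inoperative=occurs, #2 wheel-speed sensor 2 is down=occurs, Fallback branch inoperative=occurs → all inputs occur → occurs.
Actuation path unavailable [AND]: Front camera is down=occurs, Brake command down=occurs, Lower brake controller 2 offline=occurs → all inputs occur → occurs.
Redundant channel 2 unavailable [AND]: Brake actuator faulted=occurs, Planning chain lost=occurs, Actuation path unavailable=occurs, Backup perception node 2 failed=occurs → all inputs occur → occurs.
Autonomous vehicle fails to stop [AND]: Redundant channel fails=occurs, Redundant channel 2 unavailable=occurs → all inputs occur → occurs.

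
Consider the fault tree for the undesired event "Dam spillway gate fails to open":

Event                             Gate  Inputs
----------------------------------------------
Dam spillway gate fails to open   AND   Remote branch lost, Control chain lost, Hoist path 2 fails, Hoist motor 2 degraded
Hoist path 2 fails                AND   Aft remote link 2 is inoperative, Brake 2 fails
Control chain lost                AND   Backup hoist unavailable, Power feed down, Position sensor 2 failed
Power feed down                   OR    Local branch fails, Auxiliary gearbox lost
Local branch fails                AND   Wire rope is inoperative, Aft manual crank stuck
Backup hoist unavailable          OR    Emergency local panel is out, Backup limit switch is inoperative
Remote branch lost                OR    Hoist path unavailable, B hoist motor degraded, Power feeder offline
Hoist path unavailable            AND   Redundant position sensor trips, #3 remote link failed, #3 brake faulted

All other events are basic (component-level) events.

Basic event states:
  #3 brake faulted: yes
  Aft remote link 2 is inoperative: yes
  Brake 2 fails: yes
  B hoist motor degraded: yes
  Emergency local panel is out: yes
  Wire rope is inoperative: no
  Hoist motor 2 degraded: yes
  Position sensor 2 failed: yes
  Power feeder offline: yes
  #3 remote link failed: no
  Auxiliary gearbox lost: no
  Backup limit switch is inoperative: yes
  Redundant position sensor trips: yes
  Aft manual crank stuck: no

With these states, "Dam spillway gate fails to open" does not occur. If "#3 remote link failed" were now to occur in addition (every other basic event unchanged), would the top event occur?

No

Counterfactual: set "#3 remote link failed" to occurred.
Hoist path unavailable [AND]: Redundant position sensor trips=occurs, #3 remote link failed=occurs, #3 brake faulted=occurs → all inputs occur → occurs.
Remote branch lost [OR]: Hoist path unavailable=occurs, B hoist motor degraded=occurs, Power feeder offline=occurs → at least one input occurs → occurs.
Backup hoist unavailable [OR]: Emergency local panel is out=occurs, Backup limit switch is inoperative=occurs → at least one input occurs → occurs.
Local branch fails [AND]: Wire rope is inoperative=not, Aft manual crank stuck=not → not all inputs occur → does not occur.
Power feed down [OR]: Local branch fails=not, Auxiliary gearbox lost=not → no input occurs → does not occur.
Control chain lost [AND]: Backup hoist unavailable=occurs, Power feed down=not, Position sensor 2 failed=occurs → not all inputs occur → does not occur.
Hoist path 2 fails [AND]: Aft remote link 2 is inoperative=occurs, Brake 2 fails=occurs → all inputs occur → occurs.
Dam spillway gate fails to open [AND]: Remote branch lost=occurs, Control chain lost=not, Hoist path 2 fails=occurs, Hoist motor 2 degraded=occurs → not all inputs occur → does not occur.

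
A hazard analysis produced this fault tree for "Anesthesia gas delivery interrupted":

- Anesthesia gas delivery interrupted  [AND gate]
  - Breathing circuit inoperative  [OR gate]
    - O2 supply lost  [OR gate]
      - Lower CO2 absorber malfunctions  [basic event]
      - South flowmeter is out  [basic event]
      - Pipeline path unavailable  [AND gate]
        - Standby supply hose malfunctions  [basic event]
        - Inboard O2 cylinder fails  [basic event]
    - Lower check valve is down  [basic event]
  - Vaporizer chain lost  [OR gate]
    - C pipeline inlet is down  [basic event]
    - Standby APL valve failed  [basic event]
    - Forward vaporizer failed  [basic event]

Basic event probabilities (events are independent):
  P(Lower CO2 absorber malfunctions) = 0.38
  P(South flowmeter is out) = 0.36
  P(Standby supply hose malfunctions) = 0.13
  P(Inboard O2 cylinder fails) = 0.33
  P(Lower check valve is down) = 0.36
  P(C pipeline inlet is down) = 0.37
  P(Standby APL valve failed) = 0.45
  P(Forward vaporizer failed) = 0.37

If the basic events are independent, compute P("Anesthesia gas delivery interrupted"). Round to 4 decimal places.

P(Pipeline path unavailable) [AND] = 0.13 × 0.33 = 0.042900
P(O2 supply lost) [OR] = 1 − (1−0.38) × (1−0.36) × (1−0.042900) = 0.620223
P(Breathing circuit inoperative) [OR] = 1 − (1−0.620223) × (1−0.36) = 0.756943
P(Vaporizer chain lost) [OR] = 1 − (1−0.37) × (1−0.45) × (1−0.37) = 0.781705
P(Anesthesia gas delivery interrupted) [AND] = 0.756943 × 0.781705 = 0.591706
Rounded to 4 decimal places: P(Anesthesia gas delivery interrupted) ≈ 0.5917.

0.5917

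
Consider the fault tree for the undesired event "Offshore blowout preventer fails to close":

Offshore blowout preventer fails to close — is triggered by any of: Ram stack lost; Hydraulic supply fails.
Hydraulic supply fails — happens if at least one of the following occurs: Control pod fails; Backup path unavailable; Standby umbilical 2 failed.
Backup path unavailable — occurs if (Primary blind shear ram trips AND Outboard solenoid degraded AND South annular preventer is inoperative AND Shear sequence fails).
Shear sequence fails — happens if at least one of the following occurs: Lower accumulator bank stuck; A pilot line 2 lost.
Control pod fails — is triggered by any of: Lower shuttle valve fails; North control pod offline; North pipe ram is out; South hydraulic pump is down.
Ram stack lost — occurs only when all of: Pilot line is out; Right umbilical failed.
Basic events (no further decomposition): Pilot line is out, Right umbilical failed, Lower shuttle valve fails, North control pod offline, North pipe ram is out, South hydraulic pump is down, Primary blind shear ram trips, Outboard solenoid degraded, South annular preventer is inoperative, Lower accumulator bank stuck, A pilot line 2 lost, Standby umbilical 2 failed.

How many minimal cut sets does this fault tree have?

8

Ram stack lost [AND]: one cut set from each child combined → 1 × 1 = 1 cut set(s).
Control pod fails [OR]: union of children's cut sets → 4 cut set(s).
Shear sequence fails [OR]: union of children's cut sets → 2 cut set(s).
Backup path unavailable [AND]: one cut set from each child combined → 1 × 1 × 1 × 2 = 2 cut set(s).
Hydraulic supply fails [OR]: union of children's cut sets → 7 cut set(s).
Offshore blowout preventer fails to close [OR]: union of children's cut sets → 8 cut set(s).
Minimal cut sets: {Pilot line is out, Right umbilical failed}; {Lower shuttle valve fails}; {North control pod offline}; {North pipe ram is out}; {South hydraulic pump is down}; {Lower accumulator bank stuck, Outboard solenoid degraded, Primary blind shear ram trips, South annular preventer is inoperative}; {A pilot line 2 lost, Outboard solenoid degraded, Primary blind shear ram trips, South annular preventer is inoperative}; {Standby umbilical 2 failed}.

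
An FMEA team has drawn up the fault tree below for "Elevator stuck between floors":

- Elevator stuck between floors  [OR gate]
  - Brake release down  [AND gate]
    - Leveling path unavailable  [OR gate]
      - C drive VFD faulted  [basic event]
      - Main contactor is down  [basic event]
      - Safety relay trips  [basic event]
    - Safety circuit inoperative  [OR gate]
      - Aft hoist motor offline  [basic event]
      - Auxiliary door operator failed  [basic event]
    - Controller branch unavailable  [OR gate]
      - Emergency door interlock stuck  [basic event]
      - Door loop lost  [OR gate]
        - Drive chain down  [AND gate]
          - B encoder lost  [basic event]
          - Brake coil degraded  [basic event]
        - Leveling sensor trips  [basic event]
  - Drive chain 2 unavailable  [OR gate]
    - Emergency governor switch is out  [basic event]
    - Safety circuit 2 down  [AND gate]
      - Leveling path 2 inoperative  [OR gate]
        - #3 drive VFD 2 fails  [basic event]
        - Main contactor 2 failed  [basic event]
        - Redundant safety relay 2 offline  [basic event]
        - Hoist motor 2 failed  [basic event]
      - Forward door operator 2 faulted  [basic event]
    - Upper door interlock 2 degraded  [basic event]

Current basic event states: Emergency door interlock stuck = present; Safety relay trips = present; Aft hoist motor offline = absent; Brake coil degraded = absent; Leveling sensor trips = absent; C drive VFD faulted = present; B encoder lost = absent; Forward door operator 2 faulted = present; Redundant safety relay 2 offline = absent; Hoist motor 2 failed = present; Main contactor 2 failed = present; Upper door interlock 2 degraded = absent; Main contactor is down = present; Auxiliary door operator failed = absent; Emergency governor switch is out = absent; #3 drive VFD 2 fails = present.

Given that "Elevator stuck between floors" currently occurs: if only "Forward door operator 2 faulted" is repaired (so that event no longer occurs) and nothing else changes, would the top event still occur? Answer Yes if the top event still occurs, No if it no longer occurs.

Counterfactual: set "Forward door operator 2 faulted" to not occurred.
Leveling path unavailable [OR]: C drive VFD faulted=occurs, Main contactor is down=occurs, Safety relay trips=occurs → at least one input occurs → occurs.
Safety circuit inoperative [OR]: Aft hoist motor offline=not, Auxiliary door operator failed=not → no input occurs → does not occur.
Drive chain down [AND]: B encoder lost=not, Brake coil degraded=not → not all inputs occur → does not occur.
Door loop lost [OR]: Drive chain down=not, Leveling sensor trips=not → no input occurs → does not occur.
Controller branch unavailable [OR]: Emergency door interlock stuck=occurs, Door loop lost=not → at least one input occurs → occurs.
Brake release down [AND]: Leveling path unavailable=occurs, Safety circuit inoperative=not, Controller branch unavailable=occurs → not all inputs occur → does not occur.
Leveling path 2 inoperative [OR]: #3 drive VFD 2 fails=occurs, Main contactor 2 failed=occurs, Redundant safety relay 2 offline=not, Hoist motor 2 failed=occurs → at least one input occurs → occurs.
Safety circuit 2 down [AND]: Leveling path 2 inoperative=occurs, Forward door operator 2 faulted=not → not all inputs occur → does not occur.
Drive chain 2 unavailable [OR]: Emergency governor switch is out=not, Safety circuit 2 down=not, Upper door interlock 2 degraded=not → no input occurs → does not occur.
Elevator stuck between floors [OR]: Brake release down=not, Drive chain 2 unavailable=not → no input occurs → does not occur.

No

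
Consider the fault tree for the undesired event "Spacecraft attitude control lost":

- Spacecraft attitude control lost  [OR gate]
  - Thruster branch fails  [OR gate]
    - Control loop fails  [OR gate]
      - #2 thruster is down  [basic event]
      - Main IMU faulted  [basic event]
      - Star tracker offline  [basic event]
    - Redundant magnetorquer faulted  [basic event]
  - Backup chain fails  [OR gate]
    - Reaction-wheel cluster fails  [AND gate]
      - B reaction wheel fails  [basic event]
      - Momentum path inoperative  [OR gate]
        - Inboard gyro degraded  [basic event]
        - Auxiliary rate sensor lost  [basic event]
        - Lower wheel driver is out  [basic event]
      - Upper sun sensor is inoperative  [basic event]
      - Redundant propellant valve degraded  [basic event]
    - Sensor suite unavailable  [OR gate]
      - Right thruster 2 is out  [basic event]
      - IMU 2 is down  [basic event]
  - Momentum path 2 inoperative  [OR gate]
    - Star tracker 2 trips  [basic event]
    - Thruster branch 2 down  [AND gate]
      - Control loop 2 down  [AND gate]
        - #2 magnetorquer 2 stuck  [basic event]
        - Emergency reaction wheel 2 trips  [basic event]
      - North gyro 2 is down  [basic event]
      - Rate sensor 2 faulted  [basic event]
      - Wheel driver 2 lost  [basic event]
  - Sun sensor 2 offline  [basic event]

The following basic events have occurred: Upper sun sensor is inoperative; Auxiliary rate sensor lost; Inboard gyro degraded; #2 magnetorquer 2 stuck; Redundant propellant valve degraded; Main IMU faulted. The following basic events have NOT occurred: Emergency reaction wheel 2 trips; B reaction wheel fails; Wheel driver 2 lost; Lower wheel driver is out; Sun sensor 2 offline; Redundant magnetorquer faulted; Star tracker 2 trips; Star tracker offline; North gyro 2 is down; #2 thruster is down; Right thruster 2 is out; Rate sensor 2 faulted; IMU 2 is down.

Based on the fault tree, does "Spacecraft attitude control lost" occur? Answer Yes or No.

Yes

Control loop fails [OR]: #2 thruster is down=not, Main IMU faulted=occurs, Star tracker offline=not → at least one input occurs → occurs.
Thruster branch fails [OR]: Control loop fails=occurs, Redundant magnetorquer faulted=not → at least one input occurs → occurs.
Momentum path inoperative [OR]: Inboard gyro degraded=occurs, Auxiliary rate sensor lost=occurs, Lower wheel driver is out=not → at least one input occurs → occurs.
Reaction-wheel cluster fails [AND]: B reaction wheel fails=not, Momentum path inoperative=occurs, Upper sun sensor is inoperative=occurs, Redundant propellant valve degraded=occurs → not all inputs occur → does not occur.
Sensor suite unavailable [OR]: Right thruster 2 is out=not, IMU 2 is down=not → no input occurs → does not occur.
Backup chain fails [OR]: Reaction-wheel cluster fails=not, Sensor suite unavailable=not → no input occurs → does not occur.
Control loop 2 down [AND]: #2 magnetorquer 2 stuck=occurs, Emergency reaction wheel 2 trips=not → not all inputs occur → does not occur.
Thruster branch 2 down [AND]: Control loop 2 down=not, North gyro 2 is down=not, Rate sensor 2 faulted=not, Wheel driver 2 lost=not → not all inputs occur → does not occur.
Momentum path 2 inoperative [OR]: Star tracker 2 trips=not, Thruster branch 2 down=not → no input occurs → does not occur.
Spacecraft attitude control lost [OR]: Thruster branch fails=occurs, Backup chain fails=not, Momentum path 2 inoperative=not, Sun sensor 2 offline=not → at least one input occurs → occurs.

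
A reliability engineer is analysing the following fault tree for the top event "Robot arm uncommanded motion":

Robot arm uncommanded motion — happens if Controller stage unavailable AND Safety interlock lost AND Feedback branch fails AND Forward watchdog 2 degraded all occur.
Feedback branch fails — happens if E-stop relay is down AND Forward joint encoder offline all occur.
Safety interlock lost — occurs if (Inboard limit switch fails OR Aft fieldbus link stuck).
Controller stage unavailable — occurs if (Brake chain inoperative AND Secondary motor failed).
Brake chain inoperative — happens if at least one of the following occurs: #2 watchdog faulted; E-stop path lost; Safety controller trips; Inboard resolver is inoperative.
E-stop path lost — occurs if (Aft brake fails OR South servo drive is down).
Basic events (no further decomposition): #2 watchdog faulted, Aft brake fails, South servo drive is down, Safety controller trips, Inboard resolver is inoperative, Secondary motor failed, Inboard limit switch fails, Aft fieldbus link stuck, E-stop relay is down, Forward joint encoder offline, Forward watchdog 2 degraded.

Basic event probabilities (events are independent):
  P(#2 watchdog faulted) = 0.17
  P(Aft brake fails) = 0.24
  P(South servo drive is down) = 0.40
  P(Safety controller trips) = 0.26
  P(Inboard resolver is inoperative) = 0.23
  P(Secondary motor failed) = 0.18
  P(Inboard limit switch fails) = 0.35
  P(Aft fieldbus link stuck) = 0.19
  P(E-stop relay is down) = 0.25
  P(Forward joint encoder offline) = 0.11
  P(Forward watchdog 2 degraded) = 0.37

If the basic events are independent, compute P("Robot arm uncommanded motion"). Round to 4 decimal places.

0.0007

P(E-stop path lost) [OR] = 1 − (1−0.24) × (1−0.40) = 0.544000
P(Brake chain inoperative) [OR] = 1 − (1−0.17) × (1−0.544000) × (1−0.26) × (1−0.23) = 0.784342
P(Controller stage unavailable) [AND] = 0.784342 × 0.18 = 0.141182
P(Safety interlock lost) [OR] = 1 − (1−0.35) × (1−0.19) = 0.473500
P(Feedback branch fails) [AND] = 0.25 × 0.11 = 0.027500
P(Robot arm uncommanded motion) [AND] = 0.141182 × 0.473500 × 0.027500 × 0.37 = 0.000680
Rounded to 4 decimal places: P(Robot arm uncommanded motion) ≈ 0.0007.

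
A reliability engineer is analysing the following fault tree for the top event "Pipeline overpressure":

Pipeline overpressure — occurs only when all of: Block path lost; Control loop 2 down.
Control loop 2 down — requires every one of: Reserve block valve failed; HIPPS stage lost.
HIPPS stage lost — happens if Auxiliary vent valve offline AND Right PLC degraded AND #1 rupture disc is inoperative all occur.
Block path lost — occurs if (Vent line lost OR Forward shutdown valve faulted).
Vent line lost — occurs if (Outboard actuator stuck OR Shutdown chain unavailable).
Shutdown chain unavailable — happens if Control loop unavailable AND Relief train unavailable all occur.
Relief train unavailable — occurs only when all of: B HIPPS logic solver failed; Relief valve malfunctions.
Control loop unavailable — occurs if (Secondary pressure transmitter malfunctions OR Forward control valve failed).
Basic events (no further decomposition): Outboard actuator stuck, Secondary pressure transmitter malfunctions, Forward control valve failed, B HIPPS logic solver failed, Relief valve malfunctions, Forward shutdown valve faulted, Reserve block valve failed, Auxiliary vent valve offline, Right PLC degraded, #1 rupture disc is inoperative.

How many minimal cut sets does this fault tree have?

Control loop unavailable [OR]: union of children's cut sets → 2 cut set(s).
Relief train unavailable [AND]: one cut set from each child combined → 1 × 1 = 1 cut set(s).
Shutdown chain unavailable [AND]: one cut set from each child combined → 2 × 1 = 2 cut set(s).
Vent line lost [OR]: union of children's cut sets → 3 cut set(s).
Block path lost [OR]: union of children's cut sets → 4 cut set(s).
HIPPS stage lost [AND]: one cut set from each child combined → 1 × 1 × 1 = 1 cut set(s).
Control loop 2 down [AND]: one cut set from each child combined → 1 × 1 = 1 cut set(s).
Pipeline overpressure [AND]: one cut set from each child combined → 4 × 1 = 4 cut set(s).
Minimal cut sets: {#1 rupture disc is inoperative, Auxiliary vent valve offline, Outboard actuator stuck, Reserve block valve failed, Right PLC degraded}; {#1 rupture disc is inoperative, Auxiliary vent valve offline, B HIPPS logic solver failed, Relief valve malfunctions, Reserve block valve failed, Right PLC degraded, Secondary pressure transmitter malfunctions}; {#1 rupture disc is inoperative, Auxiliary vent valve offline, B HIPPS logic solver failed, Forward control valve failed, Relief valve malfunctions, Reserve block valve failed, Right PLC degraded}; {#1 rupture disc is inoperative, Auxiliary vent valve offline, Forward shutdown valve faulted, Reserve block valve failed, Right PLC degraded}.

4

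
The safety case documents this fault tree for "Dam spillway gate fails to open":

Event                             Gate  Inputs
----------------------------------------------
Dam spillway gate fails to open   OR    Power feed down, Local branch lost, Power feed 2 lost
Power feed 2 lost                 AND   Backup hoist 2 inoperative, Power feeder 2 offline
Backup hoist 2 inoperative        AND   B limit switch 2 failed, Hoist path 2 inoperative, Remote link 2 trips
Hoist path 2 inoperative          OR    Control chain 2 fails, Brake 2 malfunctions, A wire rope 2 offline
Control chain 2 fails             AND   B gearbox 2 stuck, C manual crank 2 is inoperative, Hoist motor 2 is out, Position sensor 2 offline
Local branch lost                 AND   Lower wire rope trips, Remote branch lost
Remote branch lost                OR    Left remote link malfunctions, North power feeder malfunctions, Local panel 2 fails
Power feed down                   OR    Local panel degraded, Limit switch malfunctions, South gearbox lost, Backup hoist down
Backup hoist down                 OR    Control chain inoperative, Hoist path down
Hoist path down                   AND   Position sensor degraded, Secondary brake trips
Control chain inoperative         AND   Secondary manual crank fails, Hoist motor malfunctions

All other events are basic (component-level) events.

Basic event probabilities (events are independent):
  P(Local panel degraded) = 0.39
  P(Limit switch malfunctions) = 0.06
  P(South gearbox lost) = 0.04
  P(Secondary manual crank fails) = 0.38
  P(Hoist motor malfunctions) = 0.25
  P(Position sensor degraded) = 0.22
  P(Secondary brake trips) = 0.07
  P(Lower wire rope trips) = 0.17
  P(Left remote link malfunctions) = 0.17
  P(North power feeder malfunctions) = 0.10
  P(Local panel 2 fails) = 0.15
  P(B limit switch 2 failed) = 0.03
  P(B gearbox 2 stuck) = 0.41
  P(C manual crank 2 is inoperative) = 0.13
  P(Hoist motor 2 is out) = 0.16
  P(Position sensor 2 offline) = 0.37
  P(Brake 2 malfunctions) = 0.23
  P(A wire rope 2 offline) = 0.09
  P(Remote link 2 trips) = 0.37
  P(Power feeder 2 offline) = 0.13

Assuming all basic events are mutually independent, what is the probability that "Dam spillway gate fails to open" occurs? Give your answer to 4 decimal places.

0.5401

P(Control chain inoperative) [AND] = 0.38 × 0.25 = 0.095000
P(Hoist path down) [AND] = 0.22 × 0.07 = 0.015400
P(Backup hoist down) [OR] = 1 − (1−0.095000) × (1−0.015400) = 0.108937
P(Power feed down) [OR] = 1 − (1−0.39) × (1−0.06) × (1−0.04) × (1−0.108937) = 0.509502
P(Remote branch lost) [OR] = 1 − (1−0.17) × (1−0.10) × (1−0.15) = 0.365050
P(Local branch lost) [AND] = 0.17 × 0.365050 = 0.062059
P(Control chain 2 fails) [AND] = 0.41 × 0.13 × 0.16 × 0.37 = 0.003155
P(Hoist path 2 inoperative) [OR] = 1 − (1−0.003155) × (1−0.23) × (1−0.09) = 0.301511
P(Backup hoist 2 inoperative) [AND] = 0.03 × 0.301511 × 0.37 = 0.003347
P(Power feed 2 lost) [AND] = 0.003347 × 0.13 = 0.000435
P(Dam spillway gate fails to open) [OR] = 1 − (1−0.509502) × (1−0.062059) × (1−0.000435) = 0.540142
Rounded to 4 decimal places: P(Dam spillway gate fails to open) ≈ 0.5401.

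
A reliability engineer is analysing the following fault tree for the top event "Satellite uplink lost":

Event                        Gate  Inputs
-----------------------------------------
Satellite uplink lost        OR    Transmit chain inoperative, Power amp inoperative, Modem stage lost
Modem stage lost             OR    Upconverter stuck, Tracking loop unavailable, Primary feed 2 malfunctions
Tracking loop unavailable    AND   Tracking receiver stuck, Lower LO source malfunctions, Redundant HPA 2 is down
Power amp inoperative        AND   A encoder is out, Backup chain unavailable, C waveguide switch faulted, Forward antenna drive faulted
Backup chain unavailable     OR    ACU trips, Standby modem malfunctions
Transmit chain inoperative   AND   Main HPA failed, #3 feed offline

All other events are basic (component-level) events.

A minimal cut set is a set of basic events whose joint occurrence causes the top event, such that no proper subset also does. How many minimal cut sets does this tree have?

Transmit chain inoperative [AND]: one cut set from each child combined → 1 × 1 = 1 cut set(s).
Backup chain unavailable [OR]: union of children's cut sets → 2 cut set(s).
Power amp inoperative [AND]: one cut set from each child combined → 1 × 2 × 1 × 1 = 2 cut set(s).
Tracking loop unavailable [AND]: one cut set from each child combined → 1 × 1 × 1 = 1 cut set(s).
Modem stage lost [OR]: union of children's cut sets → 3 cut set(s).
Satellite uplink lost [OR]: union of children's cut sets → 6 cut set(s).
Minimal cut sets: {#3 feed offline, Main HPA failed}; {A encoder is out, ACU trips, C waveguide switch faulted, Forward antenna drive faulted}; {A encoder is out, C waveguide switch faulted, Forward antenna drive faulted, Standby modem malfunctions}; {Upconverter stuck}; {Lower LO source malfunctions, Redundant HPA 2 is down, Tracking receiver stuck}; {Primary feed 2 malfunctions}.

6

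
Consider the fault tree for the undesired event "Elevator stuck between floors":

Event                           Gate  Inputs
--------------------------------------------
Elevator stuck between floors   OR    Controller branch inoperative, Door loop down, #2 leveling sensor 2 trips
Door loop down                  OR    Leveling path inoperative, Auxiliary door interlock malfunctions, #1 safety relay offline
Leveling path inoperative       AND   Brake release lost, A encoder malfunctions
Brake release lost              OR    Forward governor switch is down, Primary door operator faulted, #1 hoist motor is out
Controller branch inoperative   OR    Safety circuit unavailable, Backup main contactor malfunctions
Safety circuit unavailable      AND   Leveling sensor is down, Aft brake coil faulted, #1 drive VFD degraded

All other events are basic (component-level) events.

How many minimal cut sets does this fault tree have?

Safety circuit unavailable [AND]: one cut set from each child combined → 1 × 1 × 1 = 1 cut set(s).
Controller branch inoperative [OR]: union of children's cut sets → 2 cut set(s).
Brake release lost [OR]: union of children's cut sets → 3 cut set(s).
Leveling path inoperative [AND]: one cut set from each child combined → 3 × 1 = 3 cut set(s).
Door loop down [OR]: union of children's cut sets → 5 cut set(s).
Elevator stuck between floors [OR]: union of children's cut sets → 8 cut set(s).
Minimal cut sets: {#1 drive VFD degraded, Aft brake coil faulted, Leveling sensor is down}; {Backup main contactor malfunctions}; {A encoder malfunctions, Forward governor switch is down}; {A encoder malfunctions, Primary door operator faulted}; {#1 hoist motor is out, A encoder malfunctions}; {Auxiliary door interlock malfunctions}; {#1 safety relay offline}; {#2 leveling sensor 2 trips}.

8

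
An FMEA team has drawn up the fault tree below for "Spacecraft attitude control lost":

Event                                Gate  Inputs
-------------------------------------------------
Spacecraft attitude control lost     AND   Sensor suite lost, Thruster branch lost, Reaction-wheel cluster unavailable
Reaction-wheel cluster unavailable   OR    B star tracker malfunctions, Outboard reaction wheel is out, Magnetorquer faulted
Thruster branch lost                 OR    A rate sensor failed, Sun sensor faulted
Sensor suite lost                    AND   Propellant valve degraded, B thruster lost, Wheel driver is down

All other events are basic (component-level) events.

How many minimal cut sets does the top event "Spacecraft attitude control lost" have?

6

Sensor suite lost [AND]: one cut set from each child combined → 1 × 1 × 1 = 1 cut set(s).
Thruster branch lost [OR]: union of children's cut sets → 2 cut set(s).
Reaction-wheel cluster unavailable [OR]: union of children's cut sets → 3 cut set(s).
Spacecraft attitude control lost [AND]: one cut set from each child combined → 1 × 2 × 3 = 6 cut set(s).
Minimal cut sets: {A rate sensor failed, B star tracker malfunctions, B thruster lost, Propellant valve degraded, Wheel driver is down}; {A rate sensor failed, B thruster lost, Outboard reaction wheel is out, Propellant valve degraded, Wheel driver is down}; {A rate sensor failed, B thruster lost, Magnetorquer faulted, Propellant valve degraded, Wheel driver is down}; {B star tracker malfunctions, B thruster lost, Propellant valve degraded, Sun sensor faulted, Wheel driver is down}; {B thruster lost, Outboard reaction wheel is out, Propellant valve degraded, Sun sensor faulted, Wheel driver is down}; {B thruster lost, Magnetorquer faulted, Propellant valve degraded, Sun sensor faulted, Wheel driver is down}.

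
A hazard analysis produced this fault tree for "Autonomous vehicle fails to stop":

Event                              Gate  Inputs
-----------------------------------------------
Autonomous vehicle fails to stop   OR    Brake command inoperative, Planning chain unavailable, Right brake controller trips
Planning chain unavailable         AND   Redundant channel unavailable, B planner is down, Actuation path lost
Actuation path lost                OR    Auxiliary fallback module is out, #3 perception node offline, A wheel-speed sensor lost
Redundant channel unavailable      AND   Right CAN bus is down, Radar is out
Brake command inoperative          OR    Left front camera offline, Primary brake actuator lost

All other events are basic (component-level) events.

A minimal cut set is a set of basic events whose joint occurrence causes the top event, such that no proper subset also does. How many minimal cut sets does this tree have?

Brake command inoperative [OR]: union of children's cut sets → 2 cut set(s).
Redundant channel unavailable [AND]: one cut set from each child combined → 1 × 1 = 1 cut set(s).
Actuation path lost [OR]: union of children's cut sets → 3 cut set(s).
Planning chain unavailable [AND]: one cut set from each child combined → 1 × 1 × 3 = 3 cut set(s).
Autonomous vehicle fails to stop [OR]: union of children's cut sets → 6 cut set(s).
Minimal cut sets: {Left front camera offline}; {Primary brake actuator lost}; {Auxiliary fallback module is out, B planner is down, Radar is out, Right CAN bus is down}; {#3 perception node offline, B planner is down, Radar is out, Right CAN bus is down}; {A wheel-speed sensor lost, B planner is down, Radar is out, Right CAN bus is down}; {Right brake controller trips}.

6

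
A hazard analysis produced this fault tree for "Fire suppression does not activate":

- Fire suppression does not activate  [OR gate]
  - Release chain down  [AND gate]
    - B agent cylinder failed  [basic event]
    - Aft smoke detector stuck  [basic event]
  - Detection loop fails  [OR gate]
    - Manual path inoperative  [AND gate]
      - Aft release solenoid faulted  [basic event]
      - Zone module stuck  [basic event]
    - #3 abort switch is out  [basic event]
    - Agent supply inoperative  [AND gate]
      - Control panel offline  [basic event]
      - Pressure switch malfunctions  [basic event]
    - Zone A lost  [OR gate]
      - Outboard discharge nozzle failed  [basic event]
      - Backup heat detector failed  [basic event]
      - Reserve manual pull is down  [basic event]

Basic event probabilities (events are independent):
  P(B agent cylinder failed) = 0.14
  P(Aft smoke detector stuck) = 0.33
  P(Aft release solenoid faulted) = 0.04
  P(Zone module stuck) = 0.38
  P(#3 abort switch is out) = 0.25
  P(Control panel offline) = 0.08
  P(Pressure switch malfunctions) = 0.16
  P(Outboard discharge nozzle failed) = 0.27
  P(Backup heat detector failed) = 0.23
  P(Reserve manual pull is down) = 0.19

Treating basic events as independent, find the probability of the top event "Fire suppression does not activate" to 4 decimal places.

P(Release chain down) [AND] = 0.14 × 0.33 = 0.046200
P(Manual path inoperative) [AND] = 0.04 × 0.38 = 0.015200
P(Agent supply inoperative) [AND] = 0.08 × 0.16 = 0.012800
P(Zone A lost) [OR] = 1 − (1−0.27) × (1−0.23) × (1−0.19) = 0.544699
P(Detection loop fails) [OR] = 1 − (1−0.015200) × (1−0.25) × (1−0.012800) × (1−0.544699) = 0.668019
P(Fire suppression does not activate) [OR] = 1 − (1−0.046200) × (1−0.668019) = 0.683357
Rounded to 4 decimal places: P(Fire suppression does not activate) ≈ 0.6834.

0.6834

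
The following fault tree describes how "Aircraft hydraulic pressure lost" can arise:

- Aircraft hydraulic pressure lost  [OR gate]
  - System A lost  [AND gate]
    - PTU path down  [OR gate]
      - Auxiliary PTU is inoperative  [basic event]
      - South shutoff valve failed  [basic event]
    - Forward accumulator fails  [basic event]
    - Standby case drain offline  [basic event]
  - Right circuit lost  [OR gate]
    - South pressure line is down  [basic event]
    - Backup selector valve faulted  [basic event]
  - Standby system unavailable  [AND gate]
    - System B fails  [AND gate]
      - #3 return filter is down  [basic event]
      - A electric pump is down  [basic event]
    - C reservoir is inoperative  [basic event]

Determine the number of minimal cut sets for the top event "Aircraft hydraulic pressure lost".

PTU path down [OR]: union of children's cut sets → 2 cut set(s).
System A lost [AND]: one cut set from each child combined → 2 × 1 × 1 = 2 cut set(s).
Right circuit lost [OR]: union of children's cut sets → 2 cut set(s).
System B fails [AND]: one cut set from each child combined → 1 × 1 = 1 cut set(s).
Standby system unavailable [AND]: one cut set from each child combined → 1 × 1 = 1 cut set(s).
Aircraft hydraulic pressure lost [OR]: union of children's cut sets → 5 cut set(s).
Minimal cut sets: {Auxiliary PTU is inoperative, Forward accumulator fails, Standby case drain offline}; {Forward accumulator fails, South shutoff valve failed, Standby case drain offline}; {South pressure line is down}; {Backup selector valve faulted}; {#3 return filter is down, A electric pump is down, C reservoir is inoperative}.

5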